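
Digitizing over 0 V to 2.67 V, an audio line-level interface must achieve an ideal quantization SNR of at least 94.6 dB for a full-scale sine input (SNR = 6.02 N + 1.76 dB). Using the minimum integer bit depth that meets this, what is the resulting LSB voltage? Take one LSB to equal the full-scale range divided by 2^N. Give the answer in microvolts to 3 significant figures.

40.7 µV

Span = 2.67 V.
N ≥ (94.6 − 1.76)/6.02 = 15.422 → N_min = 16.
LSB = 2.67 V / 2^16 = 40.7 µV.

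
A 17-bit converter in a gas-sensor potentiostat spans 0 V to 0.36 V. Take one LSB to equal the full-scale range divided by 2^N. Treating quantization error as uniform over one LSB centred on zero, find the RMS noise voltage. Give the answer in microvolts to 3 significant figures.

Span = 0.36 V.
One LSB is 0.36 V / 131072 = 2.7466 µV.
For a uniform distribution on [−LSB/2, +LSB/2], V_rms = LSB/√12 = 2.7466 µV/3.4641 = 0.793 µV.

0.793 µV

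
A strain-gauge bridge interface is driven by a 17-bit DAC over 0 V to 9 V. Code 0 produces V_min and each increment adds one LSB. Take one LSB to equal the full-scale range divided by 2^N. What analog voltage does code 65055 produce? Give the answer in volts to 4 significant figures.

4.467 V

Full-scale range = 9 V. LSB = 9 V / 2^17.
V_out = 0 + 65055 × (9/131072) V
      = 0 V + 4.46697 V = 4.46697 V.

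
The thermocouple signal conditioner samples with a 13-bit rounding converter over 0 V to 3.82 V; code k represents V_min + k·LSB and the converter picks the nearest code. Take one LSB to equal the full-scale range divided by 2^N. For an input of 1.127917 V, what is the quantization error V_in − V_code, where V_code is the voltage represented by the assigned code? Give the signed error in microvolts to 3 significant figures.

Span = 3.82 V. LSB = 3.82 V / 2^13 ≈ 466.3 µV.
(V_in − V_min)/LSB = (1.127917 − (0)) × 8192/3.82 = 2418.8210 → nearest code k = 2419.
V_code = 0 + (2419/8192) × 3.82 = 1.128000488 V.
Error = V_in − V_code = 1.127917 − (1.128000488) = −83.5 µV.

−83.5 µV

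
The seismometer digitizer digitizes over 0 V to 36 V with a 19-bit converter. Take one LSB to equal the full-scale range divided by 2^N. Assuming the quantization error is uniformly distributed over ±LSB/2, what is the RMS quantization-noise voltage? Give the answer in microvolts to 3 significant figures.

19.8 µV

V_FS = 36 V.
LSB = 36 V / 2^19 = 68.665 µV.
For a uniform distribution on [−LSB/2, +LSB/2], V_rms = LSB/√12 = 68.665 µV/3.4641 = 19.8 µV.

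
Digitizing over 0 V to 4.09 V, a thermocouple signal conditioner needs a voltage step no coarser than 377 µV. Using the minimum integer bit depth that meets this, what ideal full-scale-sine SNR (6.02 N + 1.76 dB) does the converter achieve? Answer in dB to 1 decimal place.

86.0 dB

Span = 4.09 V.
Required number of levels: 4.09/377 µV = 10849; smallest N with 2^N ≥ that is 14.
6.02(14) + 1.76 = 86.04 dB.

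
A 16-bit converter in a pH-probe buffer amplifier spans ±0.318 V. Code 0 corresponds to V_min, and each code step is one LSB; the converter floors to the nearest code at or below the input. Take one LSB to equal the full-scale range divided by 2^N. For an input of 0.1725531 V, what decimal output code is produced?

Full-scale range = 0.318 V − (-0.318 V) = 0.636 V. LSB = 0.636 V / 2^16 ≈ 9.705 µV.
code = ⌊(V_in − V_min)/LSB⌋ = ⌊(V_in − V_min) × 2^16 / range⌋
     = ⌊(0.1725531 − (-0.318)) × 65536 / 0.636⌋ = ⌊0.4905531 × 65536/0.636⌋
     = ⌊50548.566⌋ = 50548.

50548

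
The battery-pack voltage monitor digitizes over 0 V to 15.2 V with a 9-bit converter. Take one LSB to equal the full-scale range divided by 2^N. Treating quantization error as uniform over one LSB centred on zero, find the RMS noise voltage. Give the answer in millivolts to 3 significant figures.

Span = 15.2 V.
LSB = 15.2 V / 2^9 = 29.688 mV.
σ_q = LSB/√12 = 29.688 mV/3.4641 = 8.57 mV.

8.57 mV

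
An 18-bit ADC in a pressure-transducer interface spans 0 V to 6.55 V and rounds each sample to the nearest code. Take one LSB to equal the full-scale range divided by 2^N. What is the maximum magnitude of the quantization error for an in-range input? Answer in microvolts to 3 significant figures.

12.5 µV

V_FS = 6.55 V.
Step size = 6.55/262144 V = 24.986 µV.
Worst-case error for round-to-nearest is half an LSB: 12.5 µV.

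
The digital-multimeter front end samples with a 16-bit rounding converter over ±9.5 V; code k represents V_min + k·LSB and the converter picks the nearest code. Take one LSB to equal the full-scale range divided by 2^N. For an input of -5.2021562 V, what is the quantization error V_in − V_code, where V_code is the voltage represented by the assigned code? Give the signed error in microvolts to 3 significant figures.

The full-scale span is 9.5 − (-9.5) = 19 V. LSB = 19 V / 2^16 ≈ 289.9 µV.
(-5.2021562 − (-9.5)) / LSB = 4.2978438 × 65536/19 = 14824.3943. Nearest integer: k = 14824.
Reconstructed level: -9.5 + 14824 × 19/65536 V = -5.2022705078 V.
Error = V_in − V_code = -5.2021562 − (-5.2022705078) = +114 µV.

+114 µV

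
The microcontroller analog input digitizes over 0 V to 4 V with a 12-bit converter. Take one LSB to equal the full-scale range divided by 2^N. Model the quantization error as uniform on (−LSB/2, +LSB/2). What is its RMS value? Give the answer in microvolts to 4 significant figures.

281.9 µV

V_FS = 4 V.
LSB = 4 V / 2^12 = 0.976563 mV.
σ_q = LSB/√12 = 0.976563 mV/3.4641 = 281.9 µV.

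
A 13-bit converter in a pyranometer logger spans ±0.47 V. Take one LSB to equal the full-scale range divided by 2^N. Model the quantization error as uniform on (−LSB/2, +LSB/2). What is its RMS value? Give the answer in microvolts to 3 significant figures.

Full-scale range = 0.47 V − (-0.47 V) = 0.94 V.
Step size = 0.94/8192 V = 114.75 µV.
RMS of a uniform error over width LSB is LSB/√12 = 33.1 µV.

33.1 µV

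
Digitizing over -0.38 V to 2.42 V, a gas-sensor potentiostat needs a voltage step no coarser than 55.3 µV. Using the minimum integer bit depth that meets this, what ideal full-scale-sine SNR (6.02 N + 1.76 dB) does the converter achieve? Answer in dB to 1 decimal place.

The full-scale span is 2.42 − (-0.38) = 2.8 V.
Required number of levels: 2.8/55.3 µV = 50633; smallest N with 2^N ≥ that is 16.
SNR = 6.02 × 16 + 1.76 = 98.08 dB.

98.1 dB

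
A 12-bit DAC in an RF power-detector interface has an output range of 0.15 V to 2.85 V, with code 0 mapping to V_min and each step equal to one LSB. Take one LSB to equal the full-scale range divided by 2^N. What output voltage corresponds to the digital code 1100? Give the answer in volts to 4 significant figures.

0.8751 V

Full-scale range = 2.85 V − (0.15 V) = 2.7 V. LSB = 2.7 V / 2^12.
V_out = 0.15 + 1100 × (2.7/4096) V
      = 0.15 V + 0.725098 V = 0.875098 V.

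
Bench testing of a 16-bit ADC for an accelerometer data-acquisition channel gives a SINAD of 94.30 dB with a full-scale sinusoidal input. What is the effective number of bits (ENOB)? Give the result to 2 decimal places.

15.37 bits

ENOB = (94.30 − 1.76)/6.02 = 15.3721 bits.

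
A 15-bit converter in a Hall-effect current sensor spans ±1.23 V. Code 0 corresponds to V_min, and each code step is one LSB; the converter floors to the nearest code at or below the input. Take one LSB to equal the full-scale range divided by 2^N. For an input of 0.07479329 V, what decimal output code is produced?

17380

Full-scale range = 1.23 V − (-1.23 V) = 2.46 V. LSB = 2.46 V / 2^15 ≈ 75.07 µV.
code = ⌊(V_in − V_min)/LSB⌋ = ⌊(V_in − V_min) × 2^15 / range⌋
     = ⌊(0.07479329 − (-1.23)) × 32768 / 2.46⌋ = ⌊1.30479329 × 32768/2.46⌋
     = ⌊17380.271⌋ = 17380.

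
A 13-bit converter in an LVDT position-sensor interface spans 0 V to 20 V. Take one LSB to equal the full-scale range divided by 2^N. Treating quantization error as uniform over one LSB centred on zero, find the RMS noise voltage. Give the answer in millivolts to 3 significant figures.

V_FS = 20 V.
Step size = 20/8192 V = 2.4414 mV.
σ_q = LSB/√12 = 2.4414 mV/3.4641 = 0.705 mV.

0.705 mV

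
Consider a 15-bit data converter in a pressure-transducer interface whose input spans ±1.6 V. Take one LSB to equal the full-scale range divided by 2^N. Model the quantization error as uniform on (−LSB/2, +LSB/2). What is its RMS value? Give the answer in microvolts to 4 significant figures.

28.19 µV

Full-scale range = 1.6 V − (-1.6 V) = 3.2 V.
LSB = 3.2 V / 2^15 = 97.6563 µV.
σ_q = LSB/√12 = 97.6563 µV/3.4641 = 28.19 µV.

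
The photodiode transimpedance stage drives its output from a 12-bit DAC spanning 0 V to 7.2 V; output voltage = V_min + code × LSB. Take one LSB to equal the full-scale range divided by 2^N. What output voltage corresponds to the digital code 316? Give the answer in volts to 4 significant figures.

0.5555 V

V_FS = 7.2 V. LSB = 7.2 V / 2^12.
V_out = V_min + code × LSB = 0 V + 316 × 7.2 V / 4096
      = 0 V + 0.555469 V = 0.555469 V.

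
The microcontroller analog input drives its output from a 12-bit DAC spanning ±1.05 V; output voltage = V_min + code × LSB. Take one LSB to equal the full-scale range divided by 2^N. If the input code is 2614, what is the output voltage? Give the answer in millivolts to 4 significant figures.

290.2 mV

Span: 1.05 V − (-1.05 V) = 2.1 V. LSB = 2.1 V / 2^12.
V_out = -1.05 + 2614 × (2.1/4096) V
      = -1.05 + 1.34019 = 0.290186 V.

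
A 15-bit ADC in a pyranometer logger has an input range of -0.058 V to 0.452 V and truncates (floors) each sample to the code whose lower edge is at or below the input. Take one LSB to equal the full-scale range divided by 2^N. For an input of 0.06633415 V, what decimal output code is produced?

Span: 0.452 V − (-0.058 V) = 0.51 V. LSB = 0.51 V / 2^15 ≈ 15.56 µV.
code = ⌊(V_in − V_min)/LSB⌋ = ⌊(V_in − V_min) × 2^15 / range⌋
     = ⌊(0.06633415 − (-0.058)) × 32768 / 0.51⌋ = ⌊0.12433415 × 32768/0.51⌋
     = ⌊7988.591⌋ = 7988.

7988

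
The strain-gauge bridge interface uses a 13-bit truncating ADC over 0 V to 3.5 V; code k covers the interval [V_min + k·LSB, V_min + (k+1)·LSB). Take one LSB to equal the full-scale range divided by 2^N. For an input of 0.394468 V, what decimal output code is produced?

923

Range is 3.5 V. LSB = 3.5 V / 2^13 ≈ 427.2 µV.
V_in − V_min = 0.394468 − (0) = 0.394468 V.
Divide by LSB: 0.394468 × 8192/3.5 = 923.2805.
Truncating gives code 923.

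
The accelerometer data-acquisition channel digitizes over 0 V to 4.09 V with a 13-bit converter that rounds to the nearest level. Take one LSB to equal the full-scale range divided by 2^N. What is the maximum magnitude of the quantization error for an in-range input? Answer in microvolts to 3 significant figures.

250 µV

Span = 4.09 V.
LSB = 4.09 V ÷ 2^13 = 4.09/8192 V = 499.27 µV.
A rounding quantizer has |error| ≤ LSB/2 = 250 µV.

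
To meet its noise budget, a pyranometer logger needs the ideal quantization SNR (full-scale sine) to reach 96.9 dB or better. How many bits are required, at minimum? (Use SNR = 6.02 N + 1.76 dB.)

16 bits

Required N = ⌈(96.9 − 1.76)/6.02⌉ = ⌈15.804⌉ = 16.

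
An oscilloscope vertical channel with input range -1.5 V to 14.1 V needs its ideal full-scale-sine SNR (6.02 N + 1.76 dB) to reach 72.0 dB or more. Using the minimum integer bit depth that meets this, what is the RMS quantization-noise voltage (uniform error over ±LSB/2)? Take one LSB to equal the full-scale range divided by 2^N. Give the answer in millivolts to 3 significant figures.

The full-scale span is 14.1 − (-1.5) = 15.6 V.
6.02 N + 1.76 ≥ 72.0 gives N ≥ 11.668, so the minimum integer is 12.
LSB = 15.6 V ÷ 2^12 = 15.6/4096 V = 3.8086 mV.
σ_q = LSB/√12 = 3.8086 mV/3.4641 = 1.10 mV.

1.10 mV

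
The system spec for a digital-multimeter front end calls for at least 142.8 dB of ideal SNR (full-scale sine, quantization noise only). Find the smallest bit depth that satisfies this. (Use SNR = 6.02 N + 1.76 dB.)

N ≥ (142.8 − 1.76)/6.02 = 23.429 → N_min = 24.

24 bits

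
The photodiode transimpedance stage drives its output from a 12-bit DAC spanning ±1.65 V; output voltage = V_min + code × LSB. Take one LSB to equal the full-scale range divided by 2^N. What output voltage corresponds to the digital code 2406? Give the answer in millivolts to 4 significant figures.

Full-scale range = 1.65 V − (-1.65 V) = 3.3 V. LSB = 3.3 V / 2^12.
Output = V_min + (2406/4096) × range = -1.65 + 0.587402 × 3.3 V
      = -1.65 V + 1.93843 V = 0.288428 V.

288.4 mV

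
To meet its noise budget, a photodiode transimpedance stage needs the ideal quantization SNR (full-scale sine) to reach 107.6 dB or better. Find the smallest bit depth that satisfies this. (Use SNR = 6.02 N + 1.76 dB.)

6.02 N + 1.76 ≥ 107.6 gives N ≥ 17.581, so the minimum integer is 18.

18 bits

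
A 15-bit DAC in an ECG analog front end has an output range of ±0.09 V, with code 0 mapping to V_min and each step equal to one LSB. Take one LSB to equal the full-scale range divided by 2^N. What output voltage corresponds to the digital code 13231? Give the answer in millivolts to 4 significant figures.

Range = 0.09 − (-0.09) = 0.18 V. LSB = 0.18 V / 2^15.
V_out = V_min + code × LSB = -0.09 V + 13231 × 0.18 V / 32768
      = -0.09 + 0.0726801 = -0.0173199 V.

-17.32 mV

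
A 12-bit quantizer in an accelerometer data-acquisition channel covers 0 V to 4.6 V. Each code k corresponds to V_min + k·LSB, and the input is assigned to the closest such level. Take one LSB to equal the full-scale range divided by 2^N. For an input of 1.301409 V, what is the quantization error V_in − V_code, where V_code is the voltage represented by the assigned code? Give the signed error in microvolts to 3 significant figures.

−202 µV

V_FS = 4.6 V. LSB = 4.6 V / 2^12 ≈ 1.123 mV.
(V_in − V_min)/LSB = (1.301409 − (0)) × 4096/4.6 = 1158.8198 → nearest code k = 1159.
Reconstructed level: 0 + 1159 × 4.6/4096 V = 1.301611328 V.
Error = V_in − V_code = 1.301409 − (1.301611328) = −202 µV.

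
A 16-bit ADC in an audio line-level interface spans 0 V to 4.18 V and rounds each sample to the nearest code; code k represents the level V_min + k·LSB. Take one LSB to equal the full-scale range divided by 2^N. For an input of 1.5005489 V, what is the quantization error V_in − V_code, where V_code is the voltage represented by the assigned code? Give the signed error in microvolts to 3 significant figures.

+19.7 µV

Span = 4.18 V. LSB = 4.18 V / 2^16 ≈ 63.78 µV.
(V_in − V_min)/LSB = (1.5005489 − (0)) × 65536/4.18 = 23526.3093 → nearest code k = 23526.
V_code = V_min + k × range/2^16 = 0 + 23526 × 4.18/65536 = 1.5005291748 V.
V_in − V_code = 1.5005489 − (1.5005291748) = +19.7 µV.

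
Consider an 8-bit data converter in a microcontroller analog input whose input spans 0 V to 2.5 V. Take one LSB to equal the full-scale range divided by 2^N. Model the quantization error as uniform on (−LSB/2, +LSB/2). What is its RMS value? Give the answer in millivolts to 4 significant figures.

V_FS = 2.5 V.
Step size = 2.5/256 V = 9.76563 mV.
σ_q = LSB/√12 = 9.76563 mV/3.4641 = 2.819 mV.

2.819 mV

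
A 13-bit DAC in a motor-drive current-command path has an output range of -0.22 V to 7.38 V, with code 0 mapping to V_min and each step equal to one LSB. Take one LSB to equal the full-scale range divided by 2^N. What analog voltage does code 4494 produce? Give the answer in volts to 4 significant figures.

Full-scale range = 7.38 V − (-0.22 V) = 7.6 V. LSB = 7.6 V / 2^13.
Output = V_min + (4494/8192) × range = -0.22 + 0.548584 × 7.6 V
      = -0.22 + 4.16924 = 3.94924 V.

3.949 V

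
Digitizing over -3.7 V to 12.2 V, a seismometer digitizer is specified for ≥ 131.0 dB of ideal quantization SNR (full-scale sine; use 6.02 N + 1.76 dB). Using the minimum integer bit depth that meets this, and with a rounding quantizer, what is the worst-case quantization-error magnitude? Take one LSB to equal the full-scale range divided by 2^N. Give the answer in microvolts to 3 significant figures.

1.90 µV

Span: 12.2 V − (-3.7 V) = 15.9 V.
N ≥ (131.0 − 1.76)/6.02 = 21.468 → N_min = 22.
Step size = 15.9/4194304 V = 3.7909 µV.
Max error for round-to-nearest is LSB/2 = 1.90 µV.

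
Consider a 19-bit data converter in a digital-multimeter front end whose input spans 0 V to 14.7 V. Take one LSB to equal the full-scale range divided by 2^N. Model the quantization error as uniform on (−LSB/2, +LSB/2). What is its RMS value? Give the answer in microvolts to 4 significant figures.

8.094 µV

Span = 14.7 V.
LSB = 14.7 V ÷ 2^19 = 14.7/524288 V = 28.0380 µV.
RMS of a uniform error over width LSB is LSB/√12 = 8.094 µV.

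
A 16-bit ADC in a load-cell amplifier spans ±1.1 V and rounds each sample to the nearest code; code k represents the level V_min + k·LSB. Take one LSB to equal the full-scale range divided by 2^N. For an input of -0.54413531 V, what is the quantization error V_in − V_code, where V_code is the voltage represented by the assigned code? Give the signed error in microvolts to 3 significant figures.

−9.94 µV

Full-scale range = 1.1 V − (-1.1 V) = 2.2 V. LSB = 2.2 V / 2^16 ≈ 33.57 µV.
(V_in − V_min)/LSB = (-0.54413531 − (-1.1)) × 65536/2.2 = 16558.7038 → nearest code k = 16559.
V_code = V_min + k × range/2^16 = -1.1 + 16559 × 2.2/65536 = -0.54412536621 V.
V_in − V_code = -0.54413531 − (-0.54412536621) = −9.94 µV.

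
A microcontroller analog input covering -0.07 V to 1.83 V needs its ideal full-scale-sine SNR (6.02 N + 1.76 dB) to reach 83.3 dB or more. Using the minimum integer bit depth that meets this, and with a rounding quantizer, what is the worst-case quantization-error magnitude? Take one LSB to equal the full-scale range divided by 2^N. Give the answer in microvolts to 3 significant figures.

Span: 1.83 V − (-0.07 V) = 1.9 V.
Solving 6.02 N ≥ 83.3 − 1.76: N ≥ 13.545. Round up → N = 14.
Step size = 1.9/16384 V = 115.97 µV.
Half an LSB is 58.0 µV.

58.0 µV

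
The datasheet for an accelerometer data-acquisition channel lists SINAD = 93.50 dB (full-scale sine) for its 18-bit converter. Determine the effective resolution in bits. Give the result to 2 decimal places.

15.24 bits

(93.50 − 1.76) / 6.02 = 91.74/6.02 = 15.2392 effective bits.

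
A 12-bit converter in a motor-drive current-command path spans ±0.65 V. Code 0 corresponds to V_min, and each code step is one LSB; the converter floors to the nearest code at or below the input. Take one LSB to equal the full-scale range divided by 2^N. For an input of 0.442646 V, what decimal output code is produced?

3442

Full-scale range = 0.65 V − (-0.65 V) = 1.3 V. LSB = 1.3 V / 2^12 ≈ 317.4 µV.
(V_in − V_min) × 2^12/range = (0.442646 − (-0.65)) × 4096/1.3 = 3442.675.
Floor → code = 3442.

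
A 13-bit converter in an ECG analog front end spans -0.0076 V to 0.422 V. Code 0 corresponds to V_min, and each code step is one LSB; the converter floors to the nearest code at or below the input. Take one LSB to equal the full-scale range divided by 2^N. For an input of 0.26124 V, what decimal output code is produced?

The full-scale span is 0.422 − (-0.0076) = 0.4296 V. LSB = 0.4296 V / 2^13 ≈ 52.44 µV.
V_in − V_min = 0.26124 − (-0.0076) = 0.26884 V.
Divide by LSB: 0.26884 × 8192/0.4296 = 5126.4834.
Truncating gives code 5126.

5126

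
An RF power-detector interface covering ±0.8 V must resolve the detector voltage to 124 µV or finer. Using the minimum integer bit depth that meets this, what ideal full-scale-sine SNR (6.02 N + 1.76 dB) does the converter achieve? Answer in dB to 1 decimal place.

86.0 dB

Span: 0.8 V − (-0.8 V) = 1.6 V.
Levels needed ≥ 1.6/124 µV = 12900. 2^14 = 16384 suffices, so N_min = 14.
Ideal SNR at N = 14: 6.02·14 + 1.76 = 86.0 dB.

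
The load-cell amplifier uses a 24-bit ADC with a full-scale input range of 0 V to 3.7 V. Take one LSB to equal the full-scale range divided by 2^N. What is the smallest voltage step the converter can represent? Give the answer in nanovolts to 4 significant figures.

220.5 nV

V_FS = 3.7 V.
Number of codes = 2^24 = 16777216.
One LSB is 3.7 V / 16777216 = 220.5 nV.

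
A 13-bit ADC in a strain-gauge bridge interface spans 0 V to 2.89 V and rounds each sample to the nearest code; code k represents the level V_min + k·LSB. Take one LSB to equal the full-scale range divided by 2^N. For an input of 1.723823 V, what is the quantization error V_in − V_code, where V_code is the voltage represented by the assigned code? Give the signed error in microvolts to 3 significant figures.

V_FS = 2.89 V. LSB = 2.89 V / 2^13 ≈ 352.8 µV.
(1.723823 − (0)) / LSB = 1.723823 × 8192/2.89 = 4886.3523. Nearest integer: k = 4886.
V_code = 0 + (4886/8192) × 2.89 = 1.723698730 V.
e = 1.723823 − (1.723698730) = +124 µV.

+124 µV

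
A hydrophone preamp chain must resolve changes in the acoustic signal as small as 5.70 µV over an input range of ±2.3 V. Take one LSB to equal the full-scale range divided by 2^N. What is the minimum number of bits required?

Range = 2.3 − (-2.3) = 4.6 V.
Need 2^N ≥ 4.6 V / 5.70 µV = 807000 → N_min = 20.

20 bits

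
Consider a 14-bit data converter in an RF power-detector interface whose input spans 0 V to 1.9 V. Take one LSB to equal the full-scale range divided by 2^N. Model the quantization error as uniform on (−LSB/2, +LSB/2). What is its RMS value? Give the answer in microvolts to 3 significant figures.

Range is 1.9 V.
LSB = 1.9 V / 2^14 = 115.97 µV.
V_rms = LSB/√12 = 115.97 µV / √12 = 33.5 µV.

33.5 µV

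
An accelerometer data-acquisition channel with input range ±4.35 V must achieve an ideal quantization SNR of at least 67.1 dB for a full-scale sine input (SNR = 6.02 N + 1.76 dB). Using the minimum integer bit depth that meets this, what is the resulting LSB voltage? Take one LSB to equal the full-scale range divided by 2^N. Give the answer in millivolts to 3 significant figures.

4.25 mV

Span: 4.35 V − (-4.35 V) = 8.7 V.
N ≥ (67.1 − 1.76)/6.02 = 10.854 → N_min = 11.
LSB = 8.7 V / 2^11 = 4.25 mV.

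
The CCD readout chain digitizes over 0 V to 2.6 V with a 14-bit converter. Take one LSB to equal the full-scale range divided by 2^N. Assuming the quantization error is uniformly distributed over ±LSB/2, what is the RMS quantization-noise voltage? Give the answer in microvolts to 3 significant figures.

45.8 µV

Span = 2.6 V.
Step size = 2.6/16384 V = 158.69 µV.
V_rms = LSB/√12 = 158.69 µV / √12 = 45.8 µV.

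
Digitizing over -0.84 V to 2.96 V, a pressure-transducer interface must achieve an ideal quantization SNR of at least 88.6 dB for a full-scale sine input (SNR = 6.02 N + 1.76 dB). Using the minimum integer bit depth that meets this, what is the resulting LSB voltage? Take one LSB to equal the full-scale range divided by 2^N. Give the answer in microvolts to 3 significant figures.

116 µV

Full-scale range = 2.96 V − (-0.84 V) = 3.8 V.
6.02 N + 1.76 ≥ 88.6 gives N ≥ 14.425, so the minimum integer is 15.
Step size = 3.8/32768 V = 116 µV.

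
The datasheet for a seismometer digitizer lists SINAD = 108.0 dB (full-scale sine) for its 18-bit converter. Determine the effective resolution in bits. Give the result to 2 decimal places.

17.65 bits

ENOB = (108.0 − 1.76)/6.02 = 17.6478 bits.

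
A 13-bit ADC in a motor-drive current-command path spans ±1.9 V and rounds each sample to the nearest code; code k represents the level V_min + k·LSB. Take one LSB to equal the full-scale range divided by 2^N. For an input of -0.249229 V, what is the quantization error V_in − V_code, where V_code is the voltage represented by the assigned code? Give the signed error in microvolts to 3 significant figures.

Full-scale range = 1.9 V − (-1.9 V) = 3.8 V. LSB = 3.8 V / 2^13 ≈ 463.9 µV.
Position in LSBs: (-0.249229 − (-1.9)) × 8192/3.8 = 3558.7147; rounding gives k = 3559.
V_code = V_min + k × range/2^13 = -1.9 + 3559 × 3.8/8192 = -0.2490966797 V.
e = -0.249229 − (-0.2490966797) = −132 µV.

−132 µV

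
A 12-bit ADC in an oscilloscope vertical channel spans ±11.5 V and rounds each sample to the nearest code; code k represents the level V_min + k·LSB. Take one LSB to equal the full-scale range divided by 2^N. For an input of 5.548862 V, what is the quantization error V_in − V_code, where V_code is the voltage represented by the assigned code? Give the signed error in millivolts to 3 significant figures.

Range = 11.5 − (-11.5) = 23 V. LSB = 23 V / 2^12 ≈ 5.615 mV.
Position in LSBs: (5.548862 − (-11.5)) × 4096/23 = 3036.1799; rounding gives k = 3036.
Reconstructed level: -11.5 + 3036 × 23/4096 V = 5.547851563 V.
Error = V_in − V_code = 5.548862 − (5.547851563) = +1.01 mV.

+1.01 mV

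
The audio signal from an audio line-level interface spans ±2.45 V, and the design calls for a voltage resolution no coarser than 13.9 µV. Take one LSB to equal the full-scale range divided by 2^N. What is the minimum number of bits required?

19 bits

Range = 2.45 − (-2.45) = 4.9 V.
Levels needed ≥ 4.9/13.9 µV = 352500. 2^19 = 524288 suffices, so N_min = 19.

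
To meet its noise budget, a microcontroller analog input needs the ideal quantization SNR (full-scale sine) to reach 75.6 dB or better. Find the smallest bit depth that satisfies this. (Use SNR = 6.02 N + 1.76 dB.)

6.02 N + 1.76 ≥ 75.6 gives N ≥ 12.266, so the minimum integer is 13.

13 bits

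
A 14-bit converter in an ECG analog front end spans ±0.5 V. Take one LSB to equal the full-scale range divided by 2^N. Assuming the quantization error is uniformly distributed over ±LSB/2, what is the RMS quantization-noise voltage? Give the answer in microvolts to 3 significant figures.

The full-scale span is 0.5 − (-0.5) = 1 V.
Step size = 1/16384 V = 61.035 µV.
V_rms = LSB/√12 = 61.035 µV / √12 = 17.6 µV.

17.6 µV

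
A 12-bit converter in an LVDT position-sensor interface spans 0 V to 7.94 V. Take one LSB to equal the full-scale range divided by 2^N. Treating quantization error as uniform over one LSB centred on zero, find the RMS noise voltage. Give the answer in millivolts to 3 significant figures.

Range is 7.94 V.
LSB = 7.94 V ÷ 2^12 = 7.94/4096 V = 1.9385 mV.
For a uniform distribution on [−LSB/2, +LSB/2], V_rms = LSB/√12 = 1.9385 mV/3.4641 = 0.560 mV.

0.560 mV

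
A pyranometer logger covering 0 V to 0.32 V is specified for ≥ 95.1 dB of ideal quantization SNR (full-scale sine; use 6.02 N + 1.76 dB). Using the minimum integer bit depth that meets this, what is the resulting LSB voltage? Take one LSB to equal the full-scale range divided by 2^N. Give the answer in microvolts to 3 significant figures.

Full-scale range = 0.32 V.
Required N = ⌈(95.1 − 1.76)/6.02⌉ = ⌈15.505⌉ = 16.
Step size = 0.32/65536 V = 4.88 µV.

4.88 µV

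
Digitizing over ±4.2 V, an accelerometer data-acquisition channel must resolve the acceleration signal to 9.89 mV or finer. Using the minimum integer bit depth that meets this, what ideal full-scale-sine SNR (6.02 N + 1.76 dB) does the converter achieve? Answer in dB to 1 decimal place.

62.0 dB

Full-scale range = 4.2 V − (-4.2 V) = 8.4 V.
Need 2^N ≥ 8.4 V / 9.89 mV = 849.3 → N_min = 10.
6.02(10) + 1.76 = 61.96 dB.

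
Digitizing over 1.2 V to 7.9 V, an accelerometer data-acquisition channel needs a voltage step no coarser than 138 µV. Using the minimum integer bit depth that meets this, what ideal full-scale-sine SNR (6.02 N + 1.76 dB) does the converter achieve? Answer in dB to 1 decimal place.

98.1 dB

Span: 7.9 V − (1.2 V) = 6.7 V.
6.7 V / 138 µV = 48550. Since 2^15 = 32768 and 2^16 = 65536, N = 16.
Ideal SNR at N = 16: 6.02·16 + 1.76 = 98.1 dB.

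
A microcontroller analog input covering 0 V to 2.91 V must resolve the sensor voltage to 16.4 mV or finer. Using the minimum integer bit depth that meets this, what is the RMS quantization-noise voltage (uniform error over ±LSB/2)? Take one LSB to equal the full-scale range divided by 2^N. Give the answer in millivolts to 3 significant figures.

V_FS = 2.91 V.
Need 2^N ≥ 2.91 V / 16.4 mV = 177.4 → N_min = 8.
One LSB is 2.91 V / 256 = 11.367 mV.
σ_q = LSB/√12 = 11.367 mV/3.4641 = 3.28 mV.

3.28 mV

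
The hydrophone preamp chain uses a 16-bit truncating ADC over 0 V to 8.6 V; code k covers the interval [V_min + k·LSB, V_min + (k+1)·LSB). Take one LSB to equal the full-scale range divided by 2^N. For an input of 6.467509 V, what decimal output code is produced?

Span = 8.6 V. LSB = 8.6 V / 2^16 ≈ 131.2 µV.
V_in − V_min = 6.467509 − (0) = 6.467509 V.
Divide by LSB: 6.467509 × 65536/8.6 = 49285.4267.
Truncating gives code 49285.

49285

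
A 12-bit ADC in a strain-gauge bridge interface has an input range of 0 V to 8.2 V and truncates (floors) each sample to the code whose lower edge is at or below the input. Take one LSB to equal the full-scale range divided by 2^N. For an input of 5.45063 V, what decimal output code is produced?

2722

Full-scale range = 8.2 V. LSB = 8.2 V / 2^12 ≈ 2.002 mV.
code = ⌊(V_in − V_min)/LSB⌋ = ⌊(V_in − V_min) × 2^12 / range⌋
     = ⌊(5.45063 − (0)) × 4096 / 8.2⌋ = ⌊5.45063 × 4096/8.2⌋
     = ⌊2722.656⌋ = 2722.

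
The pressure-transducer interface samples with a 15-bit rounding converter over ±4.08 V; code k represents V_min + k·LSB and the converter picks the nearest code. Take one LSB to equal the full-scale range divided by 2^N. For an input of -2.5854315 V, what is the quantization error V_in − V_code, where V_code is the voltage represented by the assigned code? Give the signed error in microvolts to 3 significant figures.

Full-scale range = 4.08 V − (-4.08 V) = 8.16 V. LSB = 8.16 V / 2^15 ≈ 249.0 µV.
Position in LSBs: (-2.5854315 − (-4.08)) × 32768/8.16 = 6001.7182; rounding gives k = 6002.
V_code = -4.08 + (6002/32768) × 8.16 = -2.5853613281 V.
V_in − V_code = -2.5854315 − (-2.5853613281) = −70.2 µV.

−70.2 µV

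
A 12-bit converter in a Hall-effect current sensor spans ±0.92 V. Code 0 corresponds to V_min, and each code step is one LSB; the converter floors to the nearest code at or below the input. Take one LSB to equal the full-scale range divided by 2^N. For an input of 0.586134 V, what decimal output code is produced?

Span: 0.92 V − (-0.92 V) = 1.84 V. LSB = 1.84 V / 2^12 ≈ 449.2 µV.
V_in − V_min = 0.586134 − (-0.92) = 1.506134 V.
Divide by LSB: 1.506134 × 4096/1.84 = 3352.7853.
Truncating gives code 3352.

3352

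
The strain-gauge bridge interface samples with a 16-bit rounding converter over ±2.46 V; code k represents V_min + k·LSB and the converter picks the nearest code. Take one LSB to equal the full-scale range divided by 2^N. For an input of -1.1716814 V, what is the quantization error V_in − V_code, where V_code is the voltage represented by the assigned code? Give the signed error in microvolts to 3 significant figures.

−13.3 µV

Span: 2.46 V − (-2.46 V) = 4.92 V. LSB = 4.92 V / 2^16 ≈ 75.07 µV.
(V_in − V_min)/LSB = (-1.1716814 − (-2.46)) × 65536/4.92 = 17160.8227 → nearest code k = 17161.
V_code = V_min + k × range/2^16 = -2.46 + 17161 × 4.92/65536 = -1.1716680908 V.
V_in − V_code = -1.1716814 − (-1.1716680908) = −13.3 µV.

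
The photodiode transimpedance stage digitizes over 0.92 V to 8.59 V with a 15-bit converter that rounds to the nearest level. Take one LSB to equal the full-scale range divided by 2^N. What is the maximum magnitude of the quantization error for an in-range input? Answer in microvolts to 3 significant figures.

117 µV

The full-scale span is 8.59 − (0.92) = 7.67 V.
Step size = 7.67/32768 V = 234.07 µV.
Worst-case error for round-to-nearest is half an LSB: 117 µV.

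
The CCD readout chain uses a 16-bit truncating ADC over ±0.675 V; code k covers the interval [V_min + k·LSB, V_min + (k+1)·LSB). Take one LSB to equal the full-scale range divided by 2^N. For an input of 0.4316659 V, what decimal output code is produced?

Full-scale range = 0.675 V − (-0.675 V) = 1.35 V. LSB = 1.35 V / 2^16 ≈ 20.60 µV.
(V_in − V_min) × 2^16/range = (0.4316659 − (-0.675)) × 65536/1.35 = 53723.301.
Floor → code = 53723.

53723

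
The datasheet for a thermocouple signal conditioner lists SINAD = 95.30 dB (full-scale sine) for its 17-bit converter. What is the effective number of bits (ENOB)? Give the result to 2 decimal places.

15.54 bits

ENOB = (95.30 − 1.76)/6.02 = 15.5382 bits.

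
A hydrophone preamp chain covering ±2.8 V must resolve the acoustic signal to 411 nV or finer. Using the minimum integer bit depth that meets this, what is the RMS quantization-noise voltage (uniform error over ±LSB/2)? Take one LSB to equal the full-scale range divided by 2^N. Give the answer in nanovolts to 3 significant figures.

Span: 2.8 V − (-2.8 V) = 5.6 V.
5.6 V / 411 nV = 1.363e7. Since 2^23 = 8388608 and 2^24 = 16777216, N = 24.
LSB = 5.6 V ÷ 2^24 = 5.6/16777216 V = 333.79 nV.
V_rms = LSB/√12 = 96.4 nV.

96.4 nV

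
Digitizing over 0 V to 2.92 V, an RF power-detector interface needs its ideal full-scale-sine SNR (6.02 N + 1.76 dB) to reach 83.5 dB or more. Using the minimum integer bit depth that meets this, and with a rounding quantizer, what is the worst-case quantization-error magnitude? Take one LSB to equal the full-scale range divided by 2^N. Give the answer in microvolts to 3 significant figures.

Full-scale range = 2.92 V.
Solving 6.02 N ≥ 83.5 − 1.76: N ≥ 13.578. Round up → N = 14.
One LSB is 2.92 V / 16384 = 178.22 µV.
Half an LSB is 89.1 µV.

89.1 µV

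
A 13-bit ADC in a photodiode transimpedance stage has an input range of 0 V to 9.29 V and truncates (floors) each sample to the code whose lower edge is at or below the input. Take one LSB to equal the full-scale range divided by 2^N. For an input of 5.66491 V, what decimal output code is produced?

Range is 9.29 V. LSB = 9.29 V / 2^13 ≈ 1.134 mV.
code = ⌊(V_in − V_min)/LSB⌋ = ⌊(V_in − V_min) × 2^13 / range⌋
     = ⌊(5.66491 − (0)) × 8192 / 9.29⌋ = ⌊5.66491 × 8192/9.29⌋
     = ⌊4995.365⌋ = 4995.

4995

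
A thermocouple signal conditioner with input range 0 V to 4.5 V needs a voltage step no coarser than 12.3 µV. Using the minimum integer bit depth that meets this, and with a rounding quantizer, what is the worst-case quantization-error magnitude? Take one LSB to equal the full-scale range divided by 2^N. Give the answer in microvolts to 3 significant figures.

Span = 4.5 V.
Required number of levels: 4.5/12.3 µV = 365850; smallest N with 2^N ≥ that is 19.
One LSB is 4.5 V / 524288 = 8.5831 µV.
Half an LSB is 4.29 µV.

4.29 µV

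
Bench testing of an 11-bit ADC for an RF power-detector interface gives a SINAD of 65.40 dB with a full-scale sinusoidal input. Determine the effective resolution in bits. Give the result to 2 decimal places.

Inverting SNR = 6.02 N + 1.76: N_eff = (65.40 − 1.76)/6.02 = 10.5714.

10.57 bits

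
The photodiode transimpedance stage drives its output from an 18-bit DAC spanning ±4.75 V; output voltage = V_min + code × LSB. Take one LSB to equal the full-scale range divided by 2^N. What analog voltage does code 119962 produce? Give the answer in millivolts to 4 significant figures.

The full-scale span is 4.75 − (-4.75) = 9.5 V. LSB = 9.5 V / 2^18.
Output = V_min + (119962/262144) × range = -4.75 + 0.457619 × 9.5 V
      = -4.75 V + 4.34738 V = -0.402622 V.

-402.6 mV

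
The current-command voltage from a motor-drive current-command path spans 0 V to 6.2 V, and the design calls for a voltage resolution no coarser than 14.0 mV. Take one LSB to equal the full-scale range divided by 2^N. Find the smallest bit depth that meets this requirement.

9 bits

Span = 6.2 V.
6.2 V / 14.0 mV = 442.9. Since 2^8 = 256 and 2^9 = 512, N = 9.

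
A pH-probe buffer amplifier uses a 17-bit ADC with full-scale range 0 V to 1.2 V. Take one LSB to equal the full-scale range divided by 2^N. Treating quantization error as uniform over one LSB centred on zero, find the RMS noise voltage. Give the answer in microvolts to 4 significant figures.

Full-scale range = 1.2 V.
One LSB is 1.2 V / 131072 = 9.15527 µV.
For a uniform distribution on [−LSB/2, +LSB/2], V_rms = LSB/√12 = 9.15527 µV/3.4641 = 2.643 µV.

2.643 µV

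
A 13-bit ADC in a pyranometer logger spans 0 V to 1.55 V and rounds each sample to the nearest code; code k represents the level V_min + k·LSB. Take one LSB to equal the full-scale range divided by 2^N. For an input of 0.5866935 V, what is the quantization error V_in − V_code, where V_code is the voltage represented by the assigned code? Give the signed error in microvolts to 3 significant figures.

−43.6 µV

Span = 1.55 V. LSB = 1.55 V / 2^13 ≈ 189.2 µV.
(0.5866935 − (0)) / LSB = 0.5866935 × 8192/1.55 = 3100.7698. Nearest integer: k = 3101.
Reconstructed level: 0 + 3101 × 1.55/8192 V = 0.5867370605 V.
Error = V_in − V_code = 0.5866935 − (0.5867370605) = −43.6 µV.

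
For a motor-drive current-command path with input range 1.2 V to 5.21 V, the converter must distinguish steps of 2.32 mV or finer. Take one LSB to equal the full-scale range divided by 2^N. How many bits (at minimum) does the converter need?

Span: 5.21 V − (1.2 V) = 4.01 V.
Need 2^N ≥ 4.01 V / 2.32 mV = 1728 → N_min = 11.

11 bits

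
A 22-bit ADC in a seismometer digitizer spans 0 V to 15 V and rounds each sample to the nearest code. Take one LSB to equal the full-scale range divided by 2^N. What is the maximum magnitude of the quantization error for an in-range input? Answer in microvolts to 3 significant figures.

1.79 µV

V_FS = 15 V.
One LSB is 15 V / 4194304 = 3.5763 µV.
A rounding quantizer has |error| ≤ LSB/2 = 1.79 µV.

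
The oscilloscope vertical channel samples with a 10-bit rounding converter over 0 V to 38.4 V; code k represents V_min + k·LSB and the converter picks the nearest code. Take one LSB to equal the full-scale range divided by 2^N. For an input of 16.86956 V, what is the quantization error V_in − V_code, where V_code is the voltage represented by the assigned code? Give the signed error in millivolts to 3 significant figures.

−5.44 mV

Range is 38.4 V. LSB = 38.4 V / 2^10 ≈ 37.50 mV.
(V_in − V_min)/LSB = (16.86956 − (0)) × 1024/38.4 = 449.8549 → nearest code k = 450.
Reconstructed level: 0 + 450 × 38.4/1024 V = 16.87500000 V.
e = 16.86956 − (16.87500000) = −5.44 mV.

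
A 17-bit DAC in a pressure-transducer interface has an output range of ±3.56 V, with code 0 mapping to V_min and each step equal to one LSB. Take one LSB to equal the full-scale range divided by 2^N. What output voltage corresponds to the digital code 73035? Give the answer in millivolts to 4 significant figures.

Full-scale range = 3.56 V − (-3.56 V) = 7.12 V. LSB = 7.12 V / 2^17.
V_out = -3.56 + 73035 × (7.12/131072) V
      = -3.56 + 3.96736 = 0.407355 V.

407.4 mV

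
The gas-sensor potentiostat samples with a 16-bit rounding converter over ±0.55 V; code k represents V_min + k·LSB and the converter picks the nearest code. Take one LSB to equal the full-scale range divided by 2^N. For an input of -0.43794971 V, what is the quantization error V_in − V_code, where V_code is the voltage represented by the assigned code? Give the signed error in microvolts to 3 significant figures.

−4.15 µV

Span: 0.55 V − (-0.55 V) = 1.1 V. LSB = 1.1 V / 2^16 ≈ 16.78 µV.
(-0.43794971 − (-0.55)) / LSB = 0.11205029 × 65536/1.1 = 6675.7526. Nearest integer: k = 6676.
Reconstructed level: -0.55 + 6676 × 1.1/65536 V = -0.43794555664 V.
e = -0.43794971 − (-0.43794555664) = −4.15 µV.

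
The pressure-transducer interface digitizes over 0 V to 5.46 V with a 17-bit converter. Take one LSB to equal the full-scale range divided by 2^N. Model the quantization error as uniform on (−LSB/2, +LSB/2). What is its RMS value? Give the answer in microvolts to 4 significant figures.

12.03 µV

Span = 5.46 V.
LSB = 5.46 V / 2^17 = 41.6565 µV.
σ_q = LSB/√12 = 41.6565 µV/3.4641 = 12.03 µV.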